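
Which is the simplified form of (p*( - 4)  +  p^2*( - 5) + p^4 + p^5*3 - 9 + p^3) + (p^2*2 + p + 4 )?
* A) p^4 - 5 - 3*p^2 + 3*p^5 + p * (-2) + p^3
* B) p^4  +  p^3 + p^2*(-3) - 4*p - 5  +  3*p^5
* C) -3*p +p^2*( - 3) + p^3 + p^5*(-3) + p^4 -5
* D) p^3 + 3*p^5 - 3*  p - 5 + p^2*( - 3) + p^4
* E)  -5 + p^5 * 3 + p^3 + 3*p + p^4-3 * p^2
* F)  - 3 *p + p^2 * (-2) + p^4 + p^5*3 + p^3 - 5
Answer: D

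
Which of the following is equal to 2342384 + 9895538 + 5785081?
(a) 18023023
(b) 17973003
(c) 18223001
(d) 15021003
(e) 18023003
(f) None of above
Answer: e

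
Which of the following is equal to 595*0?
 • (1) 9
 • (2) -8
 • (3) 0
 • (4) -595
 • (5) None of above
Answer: 3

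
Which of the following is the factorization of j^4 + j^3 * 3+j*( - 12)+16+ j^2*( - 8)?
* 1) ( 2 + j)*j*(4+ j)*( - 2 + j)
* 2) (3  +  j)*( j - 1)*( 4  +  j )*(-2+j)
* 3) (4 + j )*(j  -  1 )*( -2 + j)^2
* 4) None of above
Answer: 4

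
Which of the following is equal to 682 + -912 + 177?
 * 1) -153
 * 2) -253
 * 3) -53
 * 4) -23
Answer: 3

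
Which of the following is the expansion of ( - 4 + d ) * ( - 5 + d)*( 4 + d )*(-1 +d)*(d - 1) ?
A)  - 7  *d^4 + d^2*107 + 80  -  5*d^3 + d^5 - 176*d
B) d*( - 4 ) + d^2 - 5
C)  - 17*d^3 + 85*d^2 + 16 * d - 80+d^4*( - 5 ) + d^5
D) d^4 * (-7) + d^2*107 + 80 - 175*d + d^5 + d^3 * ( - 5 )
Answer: A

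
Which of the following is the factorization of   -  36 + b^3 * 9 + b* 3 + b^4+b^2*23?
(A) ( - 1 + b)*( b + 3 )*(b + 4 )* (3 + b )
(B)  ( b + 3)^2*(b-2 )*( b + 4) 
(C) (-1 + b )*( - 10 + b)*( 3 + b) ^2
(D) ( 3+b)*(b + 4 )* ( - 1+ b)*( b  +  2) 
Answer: A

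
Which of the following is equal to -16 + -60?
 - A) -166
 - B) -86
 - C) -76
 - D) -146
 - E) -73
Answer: C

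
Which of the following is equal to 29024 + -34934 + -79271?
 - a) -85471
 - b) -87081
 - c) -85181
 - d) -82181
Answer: c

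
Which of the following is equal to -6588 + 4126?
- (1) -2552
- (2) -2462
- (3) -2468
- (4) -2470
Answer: 2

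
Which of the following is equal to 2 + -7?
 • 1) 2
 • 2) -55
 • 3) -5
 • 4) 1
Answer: 3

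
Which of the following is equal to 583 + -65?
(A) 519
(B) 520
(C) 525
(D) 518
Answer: D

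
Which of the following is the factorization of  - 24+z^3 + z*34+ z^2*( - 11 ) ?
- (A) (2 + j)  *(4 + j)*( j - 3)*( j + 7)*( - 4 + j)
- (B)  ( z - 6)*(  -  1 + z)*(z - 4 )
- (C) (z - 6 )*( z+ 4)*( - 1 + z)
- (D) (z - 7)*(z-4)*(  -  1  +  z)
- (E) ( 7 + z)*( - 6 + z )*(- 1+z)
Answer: B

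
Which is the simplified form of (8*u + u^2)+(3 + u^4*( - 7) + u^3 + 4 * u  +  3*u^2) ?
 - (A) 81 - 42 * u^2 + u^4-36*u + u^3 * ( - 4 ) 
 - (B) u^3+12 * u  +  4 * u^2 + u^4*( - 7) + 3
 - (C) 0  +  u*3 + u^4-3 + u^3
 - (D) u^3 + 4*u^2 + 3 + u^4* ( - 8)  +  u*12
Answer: B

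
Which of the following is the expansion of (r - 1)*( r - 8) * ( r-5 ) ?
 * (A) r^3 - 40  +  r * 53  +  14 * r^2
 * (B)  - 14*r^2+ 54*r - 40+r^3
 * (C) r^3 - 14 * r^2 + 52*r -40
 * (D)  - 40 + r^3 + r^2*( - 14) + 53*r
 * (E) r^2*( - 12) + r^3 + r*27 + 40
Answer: D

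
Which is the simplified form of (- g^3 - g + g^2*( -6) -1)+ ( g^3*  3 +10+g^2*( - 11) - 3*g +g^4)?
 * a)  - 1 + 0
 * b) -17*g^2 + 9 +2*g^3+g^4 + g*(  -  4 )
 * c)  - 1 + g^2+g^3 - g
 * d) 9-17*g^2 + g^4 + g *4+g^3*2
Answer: b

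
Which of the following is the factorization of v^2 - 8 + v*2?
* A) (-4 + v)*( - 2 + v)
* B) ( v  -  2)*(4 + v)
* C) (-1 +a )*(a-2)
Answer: B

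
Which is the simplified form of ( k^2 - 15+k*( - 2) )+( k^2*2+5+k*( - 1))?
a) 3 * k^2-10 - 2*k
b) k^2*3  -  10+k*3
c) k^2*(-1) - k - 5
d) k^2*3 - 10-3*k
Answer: d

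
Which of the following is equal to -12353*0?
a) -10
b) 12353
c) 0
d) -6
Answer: c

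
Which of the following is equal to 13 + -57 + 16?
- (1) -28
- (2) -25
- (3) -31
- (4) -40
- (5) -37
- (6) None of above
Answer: 1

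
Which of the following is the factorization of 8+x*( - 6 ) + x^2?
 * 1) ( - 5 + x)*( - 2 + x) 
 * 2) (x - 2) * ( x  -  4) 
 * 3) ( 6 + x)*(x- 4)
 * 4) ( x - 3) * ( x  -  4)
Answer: 2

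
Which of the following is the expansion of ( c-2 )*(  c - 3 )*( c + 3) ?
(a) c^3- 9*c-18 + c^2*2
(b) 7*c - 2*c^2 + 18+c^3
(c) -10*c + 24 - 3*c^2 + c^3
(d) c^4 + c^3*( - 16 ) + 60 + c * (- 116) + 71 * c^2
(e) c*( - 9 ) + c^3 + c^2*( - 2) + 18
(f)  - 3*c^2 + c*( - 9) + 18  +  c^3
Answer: e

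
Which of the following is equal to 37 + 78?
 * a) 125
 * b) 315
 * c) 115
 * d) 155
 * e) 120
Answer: c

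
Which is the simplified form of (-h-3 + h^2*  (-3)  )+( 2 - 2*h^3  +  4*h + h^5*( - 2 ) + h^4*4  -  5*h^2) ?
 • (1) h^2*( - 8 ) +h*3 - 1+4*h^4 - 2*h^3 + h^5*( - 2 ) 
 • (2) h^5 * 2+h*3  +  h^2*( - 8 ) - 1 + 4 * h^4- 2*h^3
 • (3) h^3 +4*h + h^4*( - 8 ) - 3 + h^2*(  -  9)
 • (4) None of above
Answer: 1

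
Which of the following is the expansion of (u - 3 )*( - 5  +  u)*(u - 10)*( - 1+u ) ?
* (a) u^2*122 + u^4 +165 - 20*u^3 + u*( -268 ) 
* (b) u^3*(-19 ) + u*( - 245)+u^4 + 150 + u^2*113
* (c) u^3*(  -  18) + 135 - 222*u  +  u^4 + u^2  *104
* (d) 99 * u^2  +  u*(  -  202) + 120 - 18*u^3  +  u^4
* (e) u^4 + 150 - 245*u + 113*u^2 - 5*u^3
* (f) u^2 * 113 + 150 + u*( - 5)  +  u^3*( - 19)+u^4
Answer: b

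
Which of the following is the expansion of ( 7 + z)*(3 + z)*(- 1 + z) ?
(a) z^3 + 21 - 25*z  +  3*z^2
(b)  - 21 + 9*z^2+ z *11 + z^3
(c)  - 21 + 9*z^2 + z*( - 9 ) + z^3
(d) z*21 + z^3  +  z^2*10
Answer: b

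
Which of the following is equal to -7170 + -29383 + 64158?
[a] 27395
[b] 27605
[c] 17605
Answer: b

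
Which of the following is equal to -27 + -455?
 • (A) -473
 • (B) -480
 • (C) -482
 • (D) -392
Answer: C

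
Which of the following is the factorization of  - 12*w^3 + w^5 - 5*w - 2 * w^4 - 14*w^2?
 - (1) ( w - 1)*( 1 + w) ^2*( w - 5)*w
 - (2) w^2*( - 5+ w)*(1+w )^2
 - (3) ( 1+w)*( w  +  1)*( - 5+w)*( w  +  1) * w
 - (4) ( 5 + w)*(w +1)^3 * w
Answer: 3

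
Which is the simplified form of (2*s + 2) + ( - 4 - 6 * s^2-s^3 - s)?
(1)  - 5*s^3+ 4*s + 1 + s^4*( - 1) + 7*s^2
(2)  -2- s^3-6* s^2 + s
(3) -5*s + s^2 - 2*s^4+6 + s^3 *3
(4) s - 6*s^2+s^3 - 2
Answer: 2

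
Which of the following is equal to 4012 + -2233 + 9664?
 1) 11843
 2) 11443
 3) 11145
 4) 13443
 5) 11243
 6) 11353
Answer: 2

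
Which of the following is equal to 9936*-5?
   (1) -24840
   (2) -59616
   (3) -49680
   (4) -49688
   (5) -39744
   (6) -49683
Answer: 3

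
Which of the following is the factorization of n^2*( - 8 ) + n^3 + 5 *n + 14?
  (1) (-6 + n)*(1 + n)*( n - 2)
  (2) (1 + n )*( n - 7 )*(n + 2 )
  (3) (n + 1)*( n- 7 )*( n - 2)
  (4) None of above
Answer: 3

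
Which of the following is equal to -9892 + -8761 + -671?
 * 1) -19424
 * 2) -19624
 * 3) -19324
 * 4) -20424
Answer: 3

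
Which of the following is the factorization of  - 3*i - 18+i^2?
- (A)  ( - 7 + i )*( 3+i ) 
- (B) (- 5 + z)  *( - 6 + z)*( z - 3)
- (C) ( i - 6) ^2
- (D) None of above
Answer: D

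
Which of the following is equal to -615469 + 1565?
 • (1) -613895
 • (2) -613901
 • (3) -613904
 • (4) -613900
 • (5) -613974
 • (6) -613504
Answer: 3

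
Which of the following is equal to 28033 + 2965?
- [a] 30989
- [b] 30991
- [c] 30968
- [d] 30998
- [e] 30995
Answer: d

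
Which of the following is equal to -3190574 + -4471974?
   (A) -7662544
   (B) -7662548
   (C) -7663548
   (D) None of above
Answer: B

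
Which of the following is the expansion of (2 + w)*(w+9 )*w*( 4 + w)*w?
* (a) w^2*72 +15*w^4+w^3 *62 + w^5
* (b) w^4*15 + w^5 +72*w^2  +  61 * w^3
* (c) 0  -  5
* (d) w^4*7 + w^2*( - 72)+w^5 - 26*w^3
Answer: a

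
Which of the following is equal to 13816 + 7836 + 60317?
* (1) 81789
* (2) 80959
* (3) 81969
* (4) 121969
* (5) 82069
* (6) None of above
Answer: 3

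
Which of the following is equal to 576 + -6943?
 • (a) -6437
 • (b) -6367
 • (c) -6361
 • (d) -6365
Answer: b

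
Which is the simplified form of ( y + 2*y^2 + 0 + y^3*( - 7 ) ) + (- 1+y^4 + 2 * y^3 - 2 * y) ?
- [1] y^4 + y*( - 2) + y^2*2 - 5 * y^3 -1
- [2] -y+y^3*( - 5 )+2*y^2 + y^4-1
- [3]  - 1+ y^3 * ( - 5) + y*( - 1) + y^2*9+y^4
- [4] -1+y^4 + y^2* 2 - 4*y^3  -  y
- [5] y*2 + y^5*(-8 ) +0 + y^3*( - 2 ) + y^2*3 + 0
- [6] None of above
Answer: 2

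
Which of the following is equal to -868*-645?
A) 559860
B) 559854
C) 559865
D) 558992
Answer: A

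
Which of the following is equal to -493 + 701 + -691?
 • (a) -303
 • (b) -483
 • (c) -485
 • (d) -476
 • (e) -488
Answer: b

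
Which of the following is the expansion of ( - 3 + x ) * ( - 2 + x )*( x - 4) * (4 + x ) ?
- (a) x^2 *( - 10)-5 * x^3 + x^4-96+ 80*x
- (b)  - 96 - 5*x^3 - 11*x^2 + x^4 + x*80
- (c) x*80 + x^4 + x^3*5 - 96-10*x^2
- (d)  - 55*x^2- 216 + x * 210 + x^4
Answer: a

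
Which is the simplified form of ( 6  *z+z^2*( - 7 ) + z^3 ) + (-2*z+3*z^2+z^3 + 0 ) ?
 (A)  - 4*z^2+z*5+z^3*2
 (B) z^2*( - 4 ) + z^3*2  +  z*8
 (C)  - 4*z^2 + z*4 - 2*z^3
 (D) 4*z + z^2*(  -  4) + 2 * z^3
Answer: D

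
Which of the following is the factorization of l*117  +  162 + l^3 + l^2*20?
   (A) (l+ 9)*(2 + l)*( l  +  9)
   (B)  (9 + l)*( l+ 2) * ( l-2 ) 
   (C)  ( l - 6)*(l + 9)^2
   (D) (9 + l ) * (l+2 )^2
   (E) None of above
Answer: A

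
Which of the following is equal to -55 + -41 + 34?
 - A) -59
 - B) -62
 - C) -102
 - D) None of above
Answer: B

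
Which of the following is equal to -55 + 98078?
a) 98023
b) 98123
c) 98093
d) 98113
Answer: a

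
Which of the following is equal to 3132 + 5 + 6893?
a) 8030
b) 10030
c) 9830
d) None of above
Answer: b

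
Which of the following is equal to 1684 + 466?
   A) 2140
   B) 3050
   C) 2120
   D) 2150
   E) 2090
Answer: D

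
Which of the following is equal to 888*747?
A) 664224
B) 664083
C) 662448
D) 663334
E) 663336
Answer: E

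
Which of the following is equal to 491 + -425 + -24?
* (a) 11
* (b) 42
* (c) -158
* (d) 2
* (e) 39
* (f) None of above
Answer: b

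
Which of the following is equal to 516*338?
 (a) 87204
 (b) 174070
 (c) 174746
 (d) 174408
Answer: d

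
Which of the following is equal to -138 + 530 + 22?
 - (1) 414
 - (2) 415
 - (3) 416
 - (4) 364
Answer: 1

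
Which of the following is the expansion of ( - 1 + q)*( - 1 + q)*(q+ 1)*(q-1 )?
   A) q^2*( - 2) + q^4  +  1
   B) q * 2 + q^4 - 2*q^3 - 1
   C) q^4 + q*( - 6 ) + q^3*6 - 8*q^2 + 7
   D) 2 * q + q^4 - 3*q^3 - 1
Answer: B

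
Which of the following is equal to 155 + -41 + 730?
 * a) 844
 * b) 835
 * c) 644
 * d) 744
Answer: a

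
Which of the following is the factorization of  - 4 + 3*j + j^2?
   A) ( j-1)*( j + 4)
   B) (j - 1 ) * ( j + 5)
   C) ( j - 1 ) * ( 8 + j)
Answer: A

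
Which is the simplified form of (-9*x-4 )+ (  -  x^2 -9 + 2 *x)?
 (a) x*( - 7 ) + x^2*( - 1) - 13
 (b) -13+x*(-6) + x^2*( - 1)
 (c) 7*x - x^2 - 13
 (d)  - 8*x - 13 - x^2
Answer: a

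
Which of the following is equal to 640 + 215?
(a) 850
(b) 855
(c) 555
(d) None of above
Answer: b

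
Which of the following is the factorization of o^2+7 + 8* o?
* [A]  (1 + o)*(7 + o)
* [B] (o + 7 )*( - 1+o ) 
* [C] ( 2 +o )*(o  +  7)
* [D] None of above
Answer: A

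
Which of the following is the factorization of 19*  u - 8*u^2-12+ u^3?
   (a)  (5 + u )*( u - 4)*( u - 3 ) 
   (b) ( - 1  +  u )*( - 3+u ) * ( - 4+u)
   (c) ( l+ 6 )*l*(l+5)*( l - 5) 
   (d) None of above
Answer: b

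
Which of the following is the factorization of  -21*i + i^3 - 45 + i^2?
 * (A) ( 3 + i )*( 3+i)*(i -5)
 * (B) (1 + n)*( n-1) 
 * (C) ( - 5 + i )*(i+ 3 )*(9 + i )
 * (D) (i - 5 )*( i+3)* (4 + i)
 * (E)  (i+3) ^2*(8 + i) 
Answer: A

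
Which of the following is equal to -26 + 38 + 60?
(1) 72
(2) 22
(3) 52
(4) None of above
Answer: 1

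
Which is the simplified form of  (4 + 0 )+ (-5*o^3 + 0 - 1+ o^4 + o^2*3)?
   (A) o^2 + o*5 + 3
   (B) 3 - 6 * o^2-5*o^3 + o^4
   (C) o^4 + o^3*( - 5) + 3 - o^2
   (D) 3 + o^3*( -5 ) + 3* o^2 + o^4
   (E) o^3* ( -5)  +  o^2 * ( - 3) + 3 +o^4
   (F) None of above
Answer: D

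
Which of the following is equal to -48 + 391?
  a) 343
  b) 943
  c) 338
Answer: a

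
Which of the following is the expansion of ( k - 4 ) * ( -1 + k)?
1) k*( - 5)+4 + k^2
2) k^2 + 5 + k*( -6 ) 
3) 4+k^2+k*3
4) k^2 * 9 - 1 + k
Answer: 1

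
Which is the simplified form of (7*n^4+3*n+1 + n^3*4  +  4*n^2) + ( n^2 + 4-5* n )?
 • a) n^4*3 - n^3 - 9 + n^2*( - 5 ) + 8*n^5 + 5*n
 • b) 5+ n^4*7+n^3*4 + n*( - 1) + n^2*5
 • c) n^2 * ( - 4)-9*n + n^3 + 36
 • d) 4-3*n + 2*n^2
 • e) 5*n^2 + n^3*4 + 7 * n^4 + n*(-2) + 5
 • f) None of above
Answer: e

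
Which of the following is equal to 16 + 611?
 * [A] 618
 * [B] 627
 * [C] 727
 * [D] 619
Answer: B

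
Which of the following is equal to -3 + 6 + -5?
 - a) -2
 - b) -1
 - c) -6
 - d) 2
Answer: a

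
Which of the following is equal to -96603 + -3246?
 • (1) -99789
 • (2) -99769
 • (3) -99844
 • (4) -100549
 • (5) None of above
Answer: 5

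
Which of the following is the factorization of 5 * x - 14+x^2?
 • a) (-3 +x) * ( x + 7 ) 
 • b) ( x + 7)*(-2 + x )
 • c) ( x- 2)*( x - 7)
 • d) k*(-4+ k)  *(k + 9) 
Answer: b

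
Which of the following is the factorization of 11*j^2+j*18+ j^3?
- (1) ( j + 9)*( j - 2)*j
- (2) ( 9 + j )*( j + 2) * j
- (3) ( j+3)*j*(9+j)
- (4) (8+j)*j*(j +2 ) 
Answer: 2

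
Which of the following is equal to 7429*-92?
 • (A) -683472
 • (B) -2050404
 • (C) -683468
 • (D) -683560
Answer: C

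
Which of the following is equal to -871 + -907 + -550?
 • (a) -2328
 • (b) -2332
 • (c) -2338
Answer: a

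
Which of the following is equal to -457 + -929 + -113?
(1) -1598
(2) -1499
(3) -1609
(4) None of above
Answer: 2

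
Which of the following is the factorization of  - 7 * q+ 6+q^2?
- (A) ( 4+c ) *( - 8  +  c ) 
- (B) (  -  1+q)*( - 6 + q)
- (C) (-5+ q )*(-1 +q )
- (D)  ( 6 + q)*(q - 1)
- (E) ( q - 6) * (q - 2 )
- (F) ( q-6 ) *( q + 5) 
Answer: B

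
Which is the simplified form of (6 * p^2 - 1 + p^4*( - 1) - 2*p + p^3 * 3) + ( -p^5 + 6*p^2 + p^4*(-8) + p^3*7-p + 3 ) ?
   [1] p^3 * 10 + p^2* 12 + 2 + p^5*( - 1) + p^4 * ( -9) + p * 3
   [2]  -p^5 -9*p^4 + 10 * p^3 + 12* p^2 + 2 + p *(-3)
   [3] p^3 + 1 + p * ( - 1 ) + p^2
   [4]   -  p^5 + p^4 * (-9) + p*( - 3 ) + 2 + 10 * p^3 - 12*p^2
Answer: 2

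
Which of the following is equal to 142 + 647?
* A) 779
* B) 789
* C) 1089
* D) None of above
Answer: B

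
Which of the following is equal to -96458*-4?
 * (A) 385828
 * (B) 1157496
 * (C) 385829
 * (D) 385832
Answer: D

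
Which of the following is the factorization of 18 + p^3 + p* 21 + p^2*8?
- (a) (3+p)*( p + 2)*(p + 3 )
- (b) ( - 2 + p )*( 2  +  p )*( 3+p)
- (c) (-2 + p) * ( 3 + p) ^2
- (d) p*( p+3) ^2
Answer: a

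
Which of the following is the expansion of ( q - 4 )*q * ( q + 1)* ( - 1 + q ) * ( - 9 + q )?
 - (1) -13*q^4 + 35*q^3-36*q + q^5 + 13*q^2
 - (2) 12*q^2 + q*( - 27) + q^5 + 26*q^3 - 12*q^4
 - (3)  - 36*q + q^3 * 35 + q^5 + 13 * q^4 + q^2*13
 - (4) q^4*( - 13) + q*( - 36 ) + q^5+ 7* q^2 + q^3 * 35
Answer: 1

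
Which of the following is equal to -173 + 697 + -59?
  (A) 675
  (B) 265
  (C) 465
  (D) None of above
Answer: C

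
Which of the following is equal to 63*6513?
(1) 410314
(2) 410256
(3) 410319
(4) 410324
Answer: 3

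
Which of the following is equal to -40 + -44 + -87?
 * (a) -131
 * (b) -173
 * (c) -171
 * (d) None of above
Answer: c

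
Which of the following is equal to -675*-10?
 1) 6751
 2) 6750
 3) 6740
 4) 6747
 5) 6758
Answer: 2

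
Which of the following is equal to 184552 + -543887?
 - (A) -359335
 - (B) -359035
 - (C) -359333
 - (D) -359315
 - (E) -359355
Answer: A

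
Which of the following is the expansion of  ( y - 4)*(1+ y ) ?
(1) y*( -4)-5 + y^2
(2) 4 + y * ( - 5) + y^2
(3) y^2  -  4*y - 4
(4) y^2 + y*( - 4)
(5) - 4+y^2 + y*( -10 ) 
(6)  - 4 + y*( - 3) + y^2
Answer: 6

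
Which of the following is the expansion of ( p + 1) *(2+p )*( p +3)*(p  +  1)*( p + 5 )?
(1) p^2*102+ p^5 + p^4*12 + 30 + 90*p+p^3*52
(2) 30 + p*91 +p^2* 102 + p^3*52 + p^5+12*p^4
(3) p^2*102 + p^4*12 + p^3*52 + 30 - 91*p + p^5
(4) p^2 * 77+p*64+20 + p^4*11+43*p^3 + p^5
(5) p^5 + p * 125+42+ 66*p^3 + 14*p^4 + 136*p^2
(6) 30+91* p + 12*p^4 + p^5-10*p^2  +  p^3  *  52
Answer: 2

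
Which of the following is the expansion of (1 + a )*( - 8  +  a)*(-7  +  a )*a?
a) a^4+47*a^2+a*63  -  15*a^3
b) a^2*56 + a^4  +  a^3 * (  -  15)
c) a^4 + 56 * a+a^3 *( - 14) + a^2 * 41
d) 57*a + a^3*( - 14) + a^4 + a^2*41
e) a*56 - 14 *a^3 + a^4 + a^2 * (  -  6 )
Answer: c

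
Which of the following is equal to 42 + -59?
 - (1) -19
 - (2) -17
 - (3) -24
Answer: 2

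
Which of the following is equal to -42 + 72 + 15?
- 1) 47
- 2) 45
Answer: 2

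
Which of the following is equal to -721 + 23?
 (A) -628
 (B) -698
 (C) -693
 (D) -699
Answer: B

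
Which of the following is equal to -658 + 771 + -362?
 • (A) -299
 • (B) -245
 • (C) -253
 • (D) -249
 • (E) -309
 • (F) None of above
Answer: D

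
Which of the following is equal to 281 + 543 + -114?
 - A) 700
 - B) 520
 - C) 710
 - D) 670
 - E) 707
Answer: C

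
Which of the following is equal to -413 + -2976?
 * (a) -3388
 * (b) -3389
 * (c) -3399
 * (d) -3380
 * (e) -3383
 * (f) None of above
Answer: b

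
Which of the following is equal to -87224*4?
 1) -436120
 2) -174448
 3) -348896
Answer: 3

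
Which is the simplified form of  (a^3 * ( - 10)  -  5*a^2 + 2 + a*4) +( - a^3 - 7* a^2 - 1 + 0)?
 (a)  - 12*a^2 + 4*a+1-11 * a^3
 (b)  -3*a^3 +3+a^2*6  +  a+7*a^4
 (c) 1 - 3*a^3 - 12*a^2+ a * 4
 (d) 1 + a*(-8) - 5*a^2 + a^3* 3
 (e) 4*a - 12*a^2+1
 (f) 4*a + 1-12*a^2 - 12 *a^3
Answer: a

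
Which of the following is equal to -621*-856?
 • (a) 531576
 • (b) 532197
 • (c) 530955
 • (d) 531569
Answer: a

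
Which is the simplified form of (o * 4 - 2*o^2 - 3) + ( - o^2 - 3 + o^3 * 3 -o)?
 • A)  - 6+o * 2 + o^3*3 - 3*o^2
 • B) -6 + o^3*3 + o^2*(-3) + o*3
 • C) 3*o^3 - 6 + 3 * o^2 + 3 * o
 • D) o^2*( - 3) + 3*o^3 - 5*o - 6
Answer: B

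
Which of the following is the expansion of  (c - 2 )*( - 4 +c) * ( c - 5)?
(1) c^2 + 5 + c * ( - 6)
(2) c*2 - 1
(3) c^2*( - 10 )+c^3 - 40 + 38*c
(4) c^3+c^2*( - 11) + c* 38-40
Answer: 4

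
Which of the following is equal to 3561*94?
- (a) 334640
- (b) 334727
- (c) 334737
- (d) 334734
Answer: d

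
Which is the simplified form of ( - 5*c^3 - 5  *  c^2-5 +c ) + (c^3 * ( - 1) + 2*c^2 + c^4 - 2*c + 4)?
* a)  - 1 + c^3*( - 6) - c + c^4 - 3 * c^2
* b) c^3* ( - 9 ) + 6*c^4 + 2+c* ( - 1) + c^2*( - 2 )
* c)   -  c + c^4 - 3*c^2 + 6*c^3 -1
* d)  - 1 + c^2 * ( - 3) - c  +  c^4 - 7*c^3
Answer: a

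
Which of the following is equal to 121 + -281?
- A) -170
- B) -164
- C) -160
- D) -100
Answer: C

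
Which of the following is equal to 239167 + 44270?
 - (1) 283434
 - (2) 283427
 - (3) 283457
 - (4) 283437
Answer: 4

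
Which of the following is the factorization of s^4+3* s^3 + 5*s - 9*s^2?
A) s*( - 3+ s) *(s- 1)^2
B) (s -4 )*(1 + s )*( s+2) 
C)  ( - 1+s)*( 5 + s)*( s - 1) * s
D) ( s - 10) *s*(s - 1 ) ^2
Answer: C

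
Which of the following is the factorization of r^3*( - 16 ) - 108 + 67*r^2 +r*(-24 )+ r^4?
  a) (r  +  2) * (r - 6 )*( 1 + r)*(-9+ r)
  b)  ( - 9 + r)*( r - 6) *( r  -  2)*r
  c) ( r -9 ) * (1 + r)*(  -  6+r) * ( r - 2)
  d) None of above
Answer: c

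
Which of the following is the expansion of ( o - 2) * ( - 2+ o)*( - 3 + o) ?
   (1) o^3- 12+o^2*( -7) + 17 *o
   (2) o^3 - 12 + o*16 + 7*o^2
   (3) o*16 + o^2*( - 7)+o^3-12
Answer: 3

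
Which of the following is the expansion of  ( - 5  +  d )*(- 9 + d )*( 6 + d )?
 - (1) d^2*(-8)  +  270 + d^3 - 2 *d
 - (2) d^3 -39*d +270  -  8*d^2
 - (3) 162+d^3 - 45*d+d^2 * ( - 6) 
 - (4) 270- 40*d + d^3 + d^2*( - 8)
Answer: 2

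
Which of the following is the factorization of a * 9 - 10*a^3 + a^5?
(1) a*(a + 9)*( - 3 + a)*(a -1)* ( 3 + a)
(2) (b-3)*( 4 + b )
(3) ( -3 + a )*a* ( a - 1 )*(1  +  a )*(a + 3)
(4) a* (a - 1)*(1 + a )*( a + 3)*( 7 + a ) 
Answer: 3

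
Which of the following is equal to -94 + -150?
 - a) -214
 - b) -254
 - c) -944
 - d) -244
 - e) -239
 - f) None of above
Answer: d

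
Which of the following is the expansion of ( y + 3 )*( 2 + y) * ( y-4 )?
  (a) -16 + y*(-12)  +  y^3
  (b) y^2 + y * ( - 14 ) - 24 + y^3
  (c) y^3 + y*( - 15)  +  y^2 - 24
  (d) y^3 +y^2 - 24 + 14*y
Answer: b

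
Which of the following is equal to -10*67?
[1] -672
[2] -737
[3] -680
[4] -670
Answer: 4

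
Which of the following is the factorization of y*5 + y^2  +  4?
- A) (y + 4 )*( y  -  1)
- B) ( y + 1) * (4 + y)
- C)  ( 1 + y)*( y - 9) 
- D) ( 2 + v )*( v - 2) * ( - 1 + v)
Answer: B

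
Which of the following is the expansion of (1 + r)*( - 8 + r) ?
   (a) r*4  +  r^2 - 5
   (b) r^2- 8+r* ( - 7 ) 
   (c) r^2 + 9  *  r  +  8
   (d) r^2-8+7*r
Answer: b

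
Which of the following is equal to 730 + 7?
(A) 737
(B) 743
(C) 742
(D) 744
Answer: A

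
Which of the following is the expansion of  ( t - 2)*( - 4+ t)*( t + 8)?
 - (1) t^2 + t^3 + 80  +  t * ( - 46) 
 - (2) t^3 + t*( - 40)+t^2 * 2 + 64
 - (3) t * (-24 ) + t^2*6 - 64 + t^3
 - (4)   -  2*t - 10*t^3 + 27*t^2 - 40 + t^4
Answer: 2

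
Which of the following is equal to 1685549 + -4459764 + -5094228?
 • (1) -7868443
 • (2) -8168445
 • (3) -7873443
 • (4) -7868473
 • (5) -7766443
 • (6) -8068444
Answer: 1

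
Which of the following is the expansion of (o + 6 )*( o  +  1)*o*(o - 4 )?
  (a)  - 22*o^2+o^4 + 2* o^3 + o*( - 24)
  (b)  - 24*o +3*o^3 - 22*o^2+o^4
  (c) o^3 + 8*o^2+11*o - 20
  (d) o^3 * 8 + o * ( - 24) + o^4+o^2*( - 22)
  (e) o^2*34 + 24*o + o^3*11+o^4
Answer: b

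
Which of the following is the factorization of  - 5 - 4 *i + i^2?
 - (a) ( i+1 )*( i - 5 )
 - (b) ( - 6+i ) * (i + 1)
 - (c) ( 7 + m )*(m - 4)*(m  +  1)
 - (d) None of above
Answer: a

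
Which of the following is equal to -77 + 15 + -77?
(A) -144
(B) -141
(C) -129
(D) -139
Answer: D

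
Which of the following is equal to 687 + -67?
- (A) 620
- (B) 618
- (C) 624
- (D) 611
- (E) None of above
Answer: A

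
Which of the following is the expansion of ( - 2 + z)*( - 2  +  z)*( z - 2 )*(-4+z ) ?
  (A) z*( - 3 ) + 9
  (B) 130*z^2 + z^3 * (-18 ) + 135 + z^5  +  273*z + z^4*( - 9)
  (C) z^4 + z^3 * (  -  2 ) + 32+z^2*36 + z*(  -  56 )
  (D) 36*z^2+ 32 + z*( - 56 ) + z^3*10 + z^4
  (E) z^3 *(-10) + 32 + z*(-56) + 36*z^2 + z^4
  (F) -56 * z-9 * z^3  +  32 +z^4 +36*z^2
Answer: E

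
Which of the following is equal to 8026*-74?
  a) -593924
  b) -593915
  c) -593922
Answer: a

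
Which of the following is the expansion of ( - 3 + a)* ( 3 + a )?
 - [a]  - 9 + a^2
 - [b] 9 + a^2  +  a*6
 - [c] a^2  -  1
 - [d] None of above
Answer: a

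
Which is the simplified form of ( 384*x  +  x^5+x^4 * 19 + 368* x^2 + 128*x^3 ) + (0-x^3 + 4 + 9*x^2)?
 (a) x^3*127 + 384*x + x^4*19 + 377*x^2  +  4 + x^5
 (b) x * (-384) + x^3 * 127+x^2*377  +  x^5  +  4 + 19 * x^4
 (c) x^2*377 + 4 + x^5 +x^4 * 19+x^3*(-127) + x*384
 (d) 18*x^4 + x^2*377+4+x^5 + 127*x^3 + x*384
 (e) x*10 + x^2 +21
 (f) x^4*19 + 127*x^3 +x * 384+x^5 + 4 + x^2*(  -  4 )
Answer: a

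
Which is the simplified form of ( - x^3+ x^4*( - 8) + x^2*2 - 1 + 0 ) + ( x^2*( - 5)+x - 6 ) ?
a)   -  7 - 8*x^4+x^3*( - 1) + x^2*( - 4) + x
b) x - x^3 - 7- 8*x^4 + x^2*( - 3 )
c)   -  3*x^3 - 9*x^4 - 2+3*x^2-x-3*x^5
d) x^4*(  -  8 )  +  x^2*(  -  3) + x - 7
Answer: b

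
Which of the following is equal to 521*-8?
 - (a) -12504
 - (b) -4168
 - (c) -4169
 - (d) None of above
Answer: b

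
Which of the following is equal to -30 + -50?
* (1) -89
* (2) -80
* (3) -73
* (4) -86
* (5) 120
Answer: 2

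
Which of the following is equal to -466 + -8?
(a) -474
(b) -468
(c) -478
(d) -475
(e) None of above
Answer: a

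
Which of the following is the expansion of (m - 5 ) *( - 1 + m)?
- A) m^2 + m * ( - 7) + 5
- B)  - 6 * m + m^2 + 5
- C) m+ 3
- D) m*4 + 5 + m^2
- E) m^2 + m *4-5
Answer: B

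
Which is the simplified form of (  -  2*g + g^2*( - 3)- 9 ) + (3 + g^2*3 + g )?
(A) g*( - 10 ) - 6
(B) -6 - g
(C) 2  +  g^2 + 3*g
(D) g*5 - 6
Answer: B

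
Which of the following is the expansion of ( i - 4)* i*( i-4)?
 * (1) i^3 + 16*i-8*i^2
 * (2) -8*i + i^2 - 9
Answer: 1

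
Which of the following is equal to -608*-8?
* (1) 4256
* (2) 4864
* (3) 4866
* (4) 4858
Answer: 2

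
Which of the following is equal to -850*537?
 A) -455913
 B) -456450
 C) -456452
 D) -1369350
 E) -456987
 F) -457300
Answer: B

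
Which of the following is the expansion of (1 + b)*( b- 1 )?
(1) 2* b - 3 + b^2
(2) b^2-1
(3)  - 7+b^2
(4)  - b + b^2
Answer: 2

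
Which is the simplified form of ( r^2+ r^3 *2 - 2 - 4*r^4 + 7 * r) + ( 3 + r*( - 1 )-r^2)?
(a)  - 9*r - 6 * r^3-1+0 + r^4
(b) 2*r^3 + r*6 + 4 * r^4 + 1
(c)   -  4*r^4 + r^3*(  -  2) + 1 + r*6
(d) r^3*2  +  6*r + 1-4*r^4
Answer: d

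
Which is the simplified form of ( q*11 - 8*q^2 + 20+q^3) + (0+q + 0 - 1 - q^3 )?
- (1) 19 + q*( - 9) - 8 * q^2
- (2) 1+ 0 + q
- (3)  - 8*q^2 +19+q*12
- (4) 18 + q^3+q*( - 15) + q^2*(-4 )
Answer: 3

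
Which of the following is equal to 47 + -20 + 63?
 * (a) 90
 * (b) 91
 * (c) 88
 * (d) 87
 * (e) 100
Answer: a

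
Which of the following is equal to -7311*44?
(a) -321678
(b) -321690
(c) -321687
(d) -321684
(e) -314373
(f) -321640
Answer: d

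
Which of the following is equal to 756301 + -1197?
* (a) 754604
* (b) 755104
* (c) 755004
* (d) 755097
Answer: b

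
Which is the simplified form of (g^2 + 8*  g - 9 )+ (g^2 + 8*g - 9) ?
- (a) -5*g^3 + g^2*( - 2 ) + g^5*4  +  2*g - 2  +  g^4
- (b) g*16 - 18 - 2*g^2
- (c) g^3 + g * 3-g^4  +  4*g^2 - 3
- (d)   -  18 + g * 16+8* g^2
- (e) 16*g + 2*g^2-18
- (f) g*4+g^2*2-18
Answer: e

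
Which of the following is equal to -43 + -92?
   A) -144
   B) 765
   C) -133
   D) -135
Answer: D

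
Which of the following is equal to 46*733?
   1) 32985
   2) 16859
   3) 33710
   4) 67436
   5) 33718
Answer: 5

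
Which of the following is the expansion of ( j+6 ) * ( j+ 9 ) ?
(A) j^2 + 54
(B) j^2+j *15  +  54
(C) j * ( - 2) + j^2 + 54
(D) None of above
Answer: B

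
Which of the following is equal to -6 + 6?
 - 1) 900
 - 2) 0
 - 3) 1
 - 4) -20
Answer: 2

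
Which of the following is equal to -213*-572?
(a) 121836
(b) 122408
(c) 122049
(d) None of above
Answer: a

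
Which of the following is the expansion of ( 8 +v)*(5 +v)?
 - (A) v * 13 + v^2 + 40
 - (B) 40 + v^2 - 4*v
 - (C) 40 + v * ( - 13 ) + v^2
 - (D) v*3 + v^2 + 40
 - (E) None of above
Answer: A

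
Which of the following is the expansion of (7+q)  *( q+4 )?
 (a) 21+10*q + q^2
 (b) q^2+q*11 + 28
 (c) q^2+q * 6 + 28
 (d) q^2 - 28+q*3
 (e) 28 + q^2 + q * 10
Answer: b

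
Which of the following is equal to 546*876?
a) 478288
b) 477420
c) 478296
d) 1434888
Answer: c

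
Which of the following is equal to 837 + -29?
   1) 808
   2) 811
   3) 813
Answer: 1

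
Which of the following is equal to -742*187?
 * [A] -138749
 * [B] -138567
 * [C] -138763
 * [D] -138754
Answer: D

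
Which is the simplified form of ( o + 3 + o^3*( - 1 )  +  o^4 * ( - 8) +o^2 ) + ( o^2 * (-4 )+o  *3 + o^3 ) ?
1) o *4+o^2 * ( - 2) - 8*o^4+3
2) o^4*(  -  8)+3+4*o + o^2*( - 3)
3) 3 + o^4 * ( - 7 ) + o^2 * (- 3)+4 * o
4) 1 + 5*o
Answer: 2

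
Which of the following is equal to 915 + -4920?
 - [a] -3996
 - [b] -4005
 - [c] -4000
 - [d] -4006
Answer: b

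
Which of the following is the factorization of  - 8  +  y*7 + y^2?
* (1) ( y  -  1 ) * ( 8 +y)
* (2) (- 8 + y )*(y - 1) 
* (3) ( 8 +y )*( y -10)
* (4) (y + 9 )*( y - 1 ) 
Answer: 1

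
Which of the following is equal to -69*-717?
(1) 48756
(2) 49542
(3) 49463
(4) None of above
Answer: 4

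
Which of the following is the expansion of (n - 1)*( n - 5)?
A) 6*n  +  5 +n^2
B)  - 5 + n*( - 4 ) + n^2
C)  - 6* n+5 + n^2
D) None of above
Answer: C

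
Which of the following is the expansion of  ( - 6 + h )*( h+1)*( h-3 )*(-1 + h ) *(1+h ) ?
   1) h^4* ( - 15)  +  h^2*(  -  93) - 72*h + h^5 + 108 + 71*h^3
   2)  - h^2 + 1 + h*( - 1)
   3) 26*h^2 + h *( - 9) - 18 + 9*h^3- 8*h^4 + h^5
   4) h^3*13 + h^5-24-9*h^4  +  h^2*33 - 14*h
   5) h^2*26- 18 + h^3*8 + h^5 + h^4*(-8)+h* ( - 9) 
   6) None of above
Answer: 5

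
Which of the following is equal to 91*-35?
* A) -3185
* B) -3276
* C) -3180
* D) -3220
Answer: A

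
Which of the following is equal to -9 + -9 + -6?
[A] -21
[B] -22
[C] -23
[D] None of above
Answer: D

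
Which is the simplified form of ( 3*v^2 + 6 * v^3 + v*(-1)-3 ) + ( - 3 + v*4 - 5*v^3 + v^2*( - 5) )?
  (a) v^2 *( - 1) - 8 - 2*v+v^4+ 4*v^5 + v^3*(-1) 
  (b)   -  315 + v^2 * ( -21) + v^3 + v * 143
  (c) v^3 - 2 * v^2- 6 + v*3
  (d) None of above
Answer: c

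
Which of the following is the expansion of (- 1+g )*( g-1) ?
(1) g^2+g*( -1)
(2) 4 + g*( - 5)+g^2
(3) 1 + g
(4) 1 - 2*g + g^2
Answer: 4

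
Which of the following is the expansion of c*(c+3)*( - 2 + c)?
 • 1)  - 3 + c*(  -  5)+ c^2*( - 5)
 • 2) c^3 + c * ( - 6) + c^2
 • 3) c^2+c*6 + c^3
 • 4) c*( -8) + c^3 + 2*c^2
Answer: 2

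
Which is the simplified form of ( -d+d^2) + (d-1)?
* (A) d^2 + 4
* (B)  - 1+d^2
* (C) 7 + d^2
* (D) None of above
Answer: B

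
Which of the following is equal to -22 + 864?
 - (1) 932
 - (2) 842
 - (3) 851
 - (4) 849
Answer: 2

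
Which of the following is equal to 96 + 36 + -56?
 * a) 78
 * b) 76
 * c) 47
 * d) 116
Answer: b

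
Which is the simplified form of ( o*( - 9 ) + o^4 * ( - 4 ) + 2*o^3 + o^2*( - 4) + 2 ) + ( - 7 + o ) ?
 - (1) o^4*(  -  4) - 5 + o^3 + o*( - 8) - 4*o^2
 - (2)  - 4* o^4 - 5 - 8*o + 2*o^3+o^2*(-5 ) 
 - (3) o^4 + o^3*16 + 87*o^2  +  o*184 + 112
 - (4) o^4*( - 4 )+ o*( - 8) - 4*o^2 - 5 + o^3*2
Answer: 4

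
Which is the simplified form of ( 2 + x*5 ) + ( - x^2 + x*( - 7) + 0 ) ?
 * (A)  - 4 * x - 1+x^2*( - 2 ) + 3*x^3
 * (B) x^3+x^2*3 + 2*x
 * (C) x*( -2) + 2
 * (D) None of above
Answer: D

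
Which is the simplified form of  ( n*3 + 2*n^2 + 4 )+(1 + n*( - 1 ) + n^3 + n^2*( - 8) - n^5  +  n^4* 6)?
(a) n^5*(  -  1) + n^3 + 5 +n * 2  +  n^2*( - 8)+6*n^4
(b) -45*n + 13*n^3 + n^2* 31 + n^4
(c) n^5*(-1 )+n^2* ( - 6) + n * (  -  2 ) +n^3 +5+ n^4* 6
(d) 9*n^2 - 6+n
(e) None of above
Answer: e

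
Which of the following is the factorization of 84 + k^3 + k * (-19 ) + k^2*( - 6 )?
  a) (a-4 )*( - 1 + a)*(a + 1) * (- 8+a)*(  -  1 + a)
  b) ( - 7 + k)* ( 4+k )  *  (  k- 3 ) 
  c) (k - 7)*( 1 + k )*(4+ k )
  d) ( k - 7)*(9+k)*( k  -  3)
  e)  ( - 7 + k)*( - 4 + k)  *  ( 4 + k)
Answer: b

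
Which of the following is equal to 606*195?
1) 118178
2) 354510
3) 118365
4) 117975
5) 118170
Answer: 5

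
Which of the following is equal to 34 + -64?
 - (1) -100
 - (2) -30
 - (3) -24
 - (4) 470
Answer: 2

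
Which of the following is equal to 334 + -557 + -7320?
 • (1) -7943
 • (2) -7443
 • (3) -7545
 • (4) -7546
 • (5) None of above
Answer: 5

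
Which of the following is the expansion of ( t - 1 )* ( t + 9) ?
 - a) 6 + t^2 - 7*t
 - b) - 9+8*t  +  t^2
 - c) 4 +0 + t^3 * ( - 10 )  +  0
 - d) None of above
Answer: b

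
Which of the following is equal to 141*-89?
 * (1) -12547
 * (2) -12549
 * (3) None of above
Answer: 2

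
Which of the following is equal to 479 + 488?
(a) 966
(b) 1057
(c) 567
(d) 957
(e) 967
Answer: e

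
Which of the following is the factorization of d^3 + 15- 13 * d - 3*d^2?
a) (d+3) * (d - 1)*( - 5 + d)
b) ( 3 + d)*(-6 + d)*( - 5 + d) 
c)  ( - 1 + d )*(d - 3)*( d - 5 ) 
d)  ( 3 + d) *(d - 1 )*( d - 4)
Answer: a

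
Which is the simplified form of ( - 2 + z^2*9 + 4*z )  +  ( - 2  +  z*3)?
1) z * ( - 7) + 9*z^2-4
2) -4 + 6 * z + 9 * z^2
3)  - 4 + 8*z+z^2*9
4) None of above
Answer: 4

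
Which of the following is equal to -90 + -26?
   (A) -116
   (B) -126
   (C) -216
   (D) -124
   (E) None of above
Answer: A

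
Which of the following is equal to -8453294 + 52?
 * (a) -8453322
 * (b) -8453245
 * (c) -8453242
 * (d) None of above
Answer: c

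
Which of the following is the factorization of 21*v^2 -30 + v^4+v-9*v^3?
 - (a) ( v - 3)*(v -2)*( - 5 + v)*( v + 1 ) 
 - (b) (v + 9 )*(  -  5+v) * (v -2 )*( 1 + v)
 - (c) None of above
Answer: a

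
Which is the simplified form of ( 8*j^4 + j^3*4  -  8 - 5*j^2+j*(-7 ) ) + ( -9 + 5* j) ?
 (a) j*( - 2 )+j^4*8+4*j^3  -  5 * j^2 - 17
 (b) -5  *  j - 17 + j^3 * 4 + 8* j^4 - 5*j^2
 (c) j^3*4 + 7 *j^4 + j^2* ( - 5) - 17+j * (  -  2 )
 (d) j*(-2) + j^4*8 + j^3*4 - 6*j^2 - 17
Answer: a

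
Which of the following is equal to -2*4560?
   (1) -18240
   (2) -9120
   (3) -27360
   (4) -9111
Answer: 2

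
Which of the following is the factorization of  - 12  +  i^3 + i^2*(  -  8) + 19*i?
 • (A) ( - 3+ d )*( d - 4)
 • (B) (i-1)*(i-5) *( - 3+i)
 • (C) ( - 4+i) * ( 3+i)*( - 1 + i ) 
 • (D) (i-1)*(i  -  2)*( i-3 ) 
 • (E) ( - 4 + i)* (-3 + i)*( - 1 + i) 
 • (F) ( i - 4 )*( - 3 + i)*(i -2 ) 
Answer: E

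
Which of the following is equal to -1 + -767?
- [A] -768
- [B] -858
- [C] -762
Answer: A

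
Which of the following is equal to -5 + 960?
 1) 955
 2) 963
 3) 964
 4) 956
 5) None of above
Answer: 1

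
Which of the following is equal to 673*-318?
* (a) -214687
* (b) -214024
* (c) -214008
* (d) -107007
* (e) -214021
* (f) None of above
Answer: f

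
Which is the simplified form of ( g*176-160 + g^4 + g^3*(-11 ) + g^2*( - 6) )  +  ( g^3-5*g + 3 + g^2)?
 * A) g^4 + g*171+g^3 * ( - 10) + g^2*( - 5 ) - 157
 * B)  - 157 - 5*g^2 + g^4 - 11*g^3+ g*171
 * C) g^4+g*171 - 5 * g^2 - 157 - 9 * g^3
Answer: A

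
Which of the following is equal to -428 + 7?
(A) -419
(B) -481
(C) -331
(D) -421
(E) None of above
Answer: D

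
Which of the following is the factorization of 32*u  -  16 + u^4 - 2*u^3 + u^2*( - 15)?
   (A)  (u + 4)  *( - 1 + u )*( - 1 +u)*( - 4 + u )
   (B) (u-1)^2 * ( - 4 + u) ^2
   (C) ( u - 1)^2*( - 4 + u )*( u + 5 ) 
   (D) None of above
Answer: A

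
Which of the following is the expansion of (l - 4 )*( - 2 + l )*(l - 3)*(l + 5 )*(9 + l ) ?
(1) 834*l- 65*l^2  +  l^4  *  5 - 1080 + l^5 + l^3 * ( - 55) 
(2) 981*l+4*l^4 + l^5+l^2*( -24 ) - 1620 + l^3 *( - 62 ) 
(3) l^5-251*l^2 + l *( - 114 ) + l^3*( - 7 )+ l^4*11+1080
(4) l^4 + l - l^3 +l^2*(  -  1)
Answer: 1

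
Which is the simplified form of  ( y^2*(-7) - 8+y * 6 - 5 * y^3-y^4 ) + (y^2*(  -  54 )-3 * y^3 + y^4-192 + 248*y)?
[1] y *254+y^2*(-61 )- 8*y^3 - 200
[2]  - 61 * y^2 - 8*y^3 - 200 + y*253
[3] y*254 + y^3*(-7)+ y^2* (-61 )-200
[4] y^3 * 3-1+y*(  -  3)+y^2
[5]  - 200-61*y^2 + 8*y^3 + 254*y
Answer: 1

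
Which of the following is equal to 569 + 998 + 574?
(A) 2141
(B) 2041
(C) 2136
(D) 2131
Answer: A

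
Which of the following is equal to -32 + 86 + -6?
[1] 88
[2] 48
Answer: 2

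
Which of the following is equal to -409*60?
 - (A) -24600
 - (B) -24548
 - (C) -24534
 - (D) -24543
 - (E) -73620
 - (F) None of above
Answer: F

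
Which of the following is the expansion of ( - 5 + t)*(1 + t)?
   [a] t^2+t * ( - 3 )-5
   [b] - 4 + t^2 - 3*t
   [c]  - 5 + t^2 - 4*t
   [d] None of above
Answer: c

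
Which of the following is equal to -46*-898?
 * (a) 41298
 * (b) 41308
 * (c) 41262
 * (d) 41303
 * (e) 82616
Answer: b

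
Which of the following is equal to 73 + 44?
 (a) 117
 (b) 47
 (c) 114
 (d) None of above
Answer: a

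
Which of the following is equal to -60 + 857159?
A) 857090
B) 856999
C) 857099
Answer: C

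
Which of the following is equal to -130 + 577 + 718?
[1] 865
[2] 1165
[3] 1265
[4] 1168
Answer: 2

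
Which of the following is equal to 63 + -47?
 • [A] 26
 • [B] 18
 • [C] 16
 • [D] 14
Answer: C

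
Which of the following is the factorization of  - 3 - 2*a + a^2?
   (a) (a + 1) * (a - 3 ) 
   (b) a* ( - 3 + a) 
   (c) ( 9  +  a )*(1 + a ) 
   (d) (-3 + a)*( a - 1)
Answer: a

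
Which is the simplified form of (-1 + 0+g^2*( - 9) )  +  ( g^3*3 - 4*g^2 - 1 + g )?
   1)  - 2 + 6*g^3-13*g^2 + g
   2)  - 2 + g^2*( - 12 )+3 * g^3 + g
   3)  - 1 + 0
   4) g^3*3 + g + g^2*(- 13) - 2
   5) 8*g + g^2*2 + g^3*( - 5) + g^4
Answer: 4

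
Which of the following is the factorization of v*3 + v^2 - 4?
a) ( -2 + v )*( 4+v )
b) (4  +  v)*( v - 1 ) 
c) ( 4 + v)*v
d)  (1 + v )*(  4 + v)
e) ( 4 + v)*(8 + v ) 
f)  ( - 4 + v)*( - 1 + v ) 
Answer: b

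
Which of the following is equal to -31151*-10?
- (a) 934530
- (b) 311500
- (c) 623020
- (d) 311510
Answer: d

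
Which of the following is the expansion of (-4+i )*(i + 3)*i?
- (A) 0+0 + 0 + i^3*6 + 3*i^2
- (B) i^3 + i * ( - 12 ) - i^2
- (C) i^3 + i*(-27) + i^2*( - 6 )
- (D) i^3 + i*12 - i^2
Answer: B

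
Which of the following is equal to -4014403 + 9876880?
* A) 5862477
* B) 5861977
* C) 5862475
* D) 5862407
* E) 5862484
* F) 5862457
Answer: A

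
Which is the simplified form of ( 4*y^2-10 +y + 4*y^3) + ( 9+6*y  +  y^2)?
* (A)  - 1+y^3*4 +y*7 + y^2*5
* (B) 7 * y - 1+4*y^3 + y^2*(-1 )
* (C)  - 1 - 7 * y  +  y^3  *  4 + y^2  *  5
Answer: A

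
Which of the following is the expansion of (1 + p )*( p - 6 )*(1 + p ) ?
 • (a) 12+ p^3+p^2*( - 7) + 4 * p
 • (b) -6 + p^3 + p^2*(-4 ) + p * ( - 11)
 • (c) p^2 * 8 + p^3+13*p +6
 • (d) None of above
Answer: b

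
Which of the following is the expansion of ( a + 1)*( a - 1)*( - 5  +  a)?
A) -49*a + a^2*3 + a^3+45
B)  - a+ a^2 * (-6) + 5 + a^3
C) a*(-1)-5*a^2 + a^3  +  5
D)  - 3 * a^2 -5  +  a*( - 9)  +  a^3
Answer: C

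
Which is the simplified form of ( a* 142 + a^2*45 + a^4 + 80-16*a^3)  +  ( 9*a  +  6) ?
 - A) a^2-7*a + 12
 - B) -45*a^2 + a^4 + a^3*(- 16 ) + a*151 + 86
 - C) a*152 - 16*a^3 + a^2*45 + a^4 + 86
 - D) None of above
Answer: D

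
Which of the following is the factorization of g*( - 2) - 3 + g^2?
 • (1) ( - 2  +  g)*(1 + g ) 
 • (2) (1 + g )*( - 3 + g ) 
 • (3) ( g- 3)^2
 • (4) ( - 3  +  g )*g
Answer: 2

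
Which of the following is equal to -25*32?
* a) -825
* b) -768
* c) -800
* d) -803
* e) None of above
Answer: c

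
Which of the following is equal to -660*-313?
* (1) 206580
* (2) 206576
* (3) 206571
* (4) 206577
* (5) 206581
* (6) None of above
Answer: 1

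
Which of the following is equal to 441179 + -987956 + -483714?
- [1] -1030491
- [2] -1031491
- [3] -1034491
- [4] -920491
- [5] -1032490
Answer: 1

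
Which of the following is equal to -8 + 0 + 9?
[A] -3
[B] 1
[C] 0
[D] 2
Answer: B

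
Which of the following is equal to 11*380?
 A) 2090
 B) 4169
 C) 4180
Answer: C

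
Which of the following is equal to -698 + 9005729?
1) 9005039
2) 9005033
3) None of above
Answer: 3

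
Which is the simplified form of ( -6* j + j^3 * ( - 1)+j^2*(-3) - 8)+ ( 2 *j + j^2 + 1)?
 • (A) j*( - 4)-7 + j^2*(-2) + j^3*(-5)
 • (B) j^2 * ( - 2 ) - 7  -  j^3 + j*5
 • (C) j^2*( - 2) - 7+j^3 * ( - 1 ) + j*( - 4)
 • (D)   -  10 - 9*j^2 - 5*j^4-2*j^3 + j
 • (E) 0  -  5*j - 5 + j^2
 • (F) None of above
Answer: C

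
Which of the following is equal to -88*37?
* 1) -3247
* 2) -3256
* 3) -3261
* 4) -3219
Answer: 2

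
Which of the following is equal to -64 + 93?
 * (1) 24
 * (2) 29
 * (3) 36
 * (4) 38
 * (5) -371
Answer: 2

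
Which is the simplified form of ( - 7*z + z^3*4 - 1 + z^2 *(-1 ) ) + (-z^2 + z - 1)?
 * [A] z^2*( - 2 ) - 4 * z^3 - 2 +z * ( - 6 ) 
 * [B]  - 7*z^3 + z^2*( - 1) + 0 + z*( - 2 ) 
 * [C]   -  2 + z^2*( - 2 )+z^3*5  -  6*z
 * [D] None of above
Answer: D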